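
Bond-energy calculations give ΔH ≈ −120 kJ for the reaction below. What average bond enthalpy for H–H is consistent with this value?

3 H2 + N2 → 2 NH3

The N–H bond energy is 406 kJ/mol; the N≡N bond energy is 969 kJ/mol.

D(H–H) ≈ 449 kJ/mol

Let D be the H–H bond energy.
Σ(broken) = 3×D + 1×969 = 969 + 3D
Σ(formed) = 6×406 = 2436
ΔH = Σ(broken) − Σ(formed) = (969 + 3D) − (2436) = −1467 + 3D
Setting this equal to −120 kJ gives 3D = 1347, so D = 449 kJ/mol.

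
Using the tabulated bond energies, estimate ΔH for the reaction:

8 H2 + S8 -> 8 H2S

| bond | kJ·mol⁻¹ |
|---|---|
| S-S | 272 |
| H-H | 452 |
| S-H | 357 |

Bonds broken (reactants):
  H-H: 8 × 452 = 3616
  S-S: 8 × 272 = 2176
  Σ(broken) = 5792 kJ
Bonds formed (products):
  S-H: 16 × 357 = 5712
  Σ(formed) = 5712 kJ
ΔH = Σ(broken) − Σ(formed) = 5792 − 5712 = +80 kJ

ΔH ≈ +80 kJ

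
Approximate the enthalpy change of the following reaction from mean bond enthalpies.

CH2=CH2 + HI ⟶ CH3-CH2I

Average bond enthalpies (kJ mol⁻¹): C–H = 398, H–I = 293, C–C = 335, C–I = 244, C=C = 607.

Bonds broken (reactants):
  C–H: 4 × 398 = 1592
  C=C: 1 × 607 = 607
  H–I: 1 × 293 = 293
  Σ(broken) = 2492 kJ
Bonds formed (products):
  C–C: 1 × 335 = 335
  C–H: 5 × 398 = 1990
  C–I: 1 × 244 = 244
  Σ(formed) = 2569 kJ
ΔH = Σ(broken) − Σ(formed) = 2492 − 2569 = −77 kJ

ΔH ≈ −77 kJ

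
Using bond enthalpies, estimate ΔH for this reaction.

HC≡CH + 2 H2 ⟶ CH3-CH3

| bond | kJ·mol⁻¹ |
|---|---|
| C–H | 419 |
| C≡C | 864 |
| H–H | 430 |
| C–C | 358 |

ΔH ≈ −310 kJ

Bonds broken (reactants):
  C≡C: 1 × 864 = 864
  C–H: 2 × 419 = 838
  H–H: 2 × 430 = 860
  Σ(broken) = 2562 kJ
Bonds formed (products):
  C–C: 1 × 358 = 358
  C–H: 6 × 419 = 2514
  Σ(formed) = 2872 kJ
ΔH = Σ(broken) − Σ(formed) = 2562 − 2872 = −310 kJ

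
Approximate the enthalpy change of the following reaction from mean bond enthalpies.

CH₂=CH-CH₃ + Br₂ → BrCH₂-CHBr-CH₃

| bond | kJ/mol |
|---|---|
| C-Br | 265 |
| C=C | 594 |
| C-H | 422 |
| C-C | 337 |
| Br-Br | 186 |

Bonds broken (reactants):
  Br-Br: 1 × 186 = 186
  C-C: 1 × 337 = 337
  C-H: 6 × 422 = 2532
  C=C: 1 × 594 = 594
  Σ(broken) = 3649 kJ
Bonds formed (products):
  C-Br: 2 × 265 = 530
  C-C: 2 × 337 = 674
  C-H: 6 × 422 = 2532
  Σ(formed) = 3736 kJ
ΔH = Σ(broken) − Σ(formed) = 3649 − 3736 = −87 kJ

ΔH ≈ −87 kJ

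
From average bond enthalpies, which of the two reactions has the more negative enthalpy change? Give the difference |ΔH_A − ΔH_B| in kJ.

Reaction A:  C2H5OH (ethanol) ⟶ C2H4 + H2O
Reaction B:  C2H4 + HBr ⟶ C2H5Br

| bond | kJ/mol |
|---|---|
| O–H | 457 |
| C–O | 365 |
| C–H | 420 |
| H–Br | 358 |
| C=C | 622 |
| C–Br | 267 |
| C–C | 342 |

Reaction A:
  Bonds broken (reactants):
    C–C: 1 × 342 = 342
    C–H: 5 × 420 = 2100
    C–O: 1 × 365 = 365
    O–H: 1 × 457 = 457
    Σ(broken) = 3264 kJ
  Bonds formed (products):
    C–H: 4 × 420 = 1680
    C=C: 1 × 622 = 622
    O–H: 2 × 457 = 914
    Σ(formed) = 3216 kJ
  ΔH_A = 3264 − 3216 = +48 kJ
Reaction B:
  Bonds broken (reactants):
    C–H: 4 × 420 = 1680
    C=C: 1 × 622 = 622
    H–Br: 1 × 358 = 358
    Σ(broken) = 2660 kJ
  Bonds formed (products):
    C–Br: 1 × 267 = 267
    C–C: 1 × 342 = 342
    C–H: 5 × 420 = 2100
    Σ(formed) = 2709 kJ
  ΔH_B = 2660 − 2709 = −49 kJ
ΔH_A − ΔH_B = +97 kJ, so reaction B has the more negative ΔH; |ΔH_A − ΔH_B| = 97 kJ.

Reaction B, by 97 kJ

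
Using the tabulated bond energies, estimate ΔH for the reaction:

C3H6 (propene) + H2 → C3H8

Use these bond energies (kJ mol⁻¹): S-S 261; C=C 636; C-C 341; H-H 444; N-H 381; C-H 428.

Bonds broken (reactants):
  C-C: 1 × 341 = 341
  C-H: 6 × 428 = 2568
  C=C: 1 × 636 = 636
  H-H: 1 × 444 = 444
  Σ(broken) = 3989 kJ
Bonds formed (products):
  C-C: 2 × 341 = 682
  C-H: 8 × 428 = 3424
  Σ(formed) = 4106 kJ
ΔH = Σ(broken) − Σ(formed) = 3989 − 4106 = −117 kJ

ΔH ≈ −117 kJ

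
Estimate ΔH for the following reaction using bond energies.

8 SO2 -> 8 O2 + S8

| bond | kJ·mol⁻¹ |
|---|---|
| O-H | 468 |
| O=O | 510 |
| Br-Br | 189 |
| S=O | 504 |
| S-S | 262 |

Bonds broken (reactants):
  S=O: 16 × 504 = 8064
  Σ(broken) = 8064 kJ
Bonds formed (products):
  O=O: 8 × 510 = 4080
  S-S: 8 × 262 = 2096
  Σ(formed) = 6176 kJ
ΔH = Σ(broken) − Σ(formed) = 8064 − 6176 = +1888 kJ

ΔH ≈ +1888 kJ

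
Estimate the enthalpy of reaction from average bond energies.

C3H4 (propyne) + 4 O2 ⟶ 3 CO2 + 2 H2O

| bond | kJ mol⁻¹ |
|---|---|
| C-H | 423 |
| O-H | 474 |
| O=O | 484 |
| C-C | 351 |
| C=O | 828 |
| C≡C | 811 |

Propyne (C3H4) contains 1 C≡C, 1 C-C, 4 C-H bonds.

Bonds broken (reactants):
  C≡C: 1 × 811 = 811
  C-C: 1 × 351 = 351
  C-H: 4 × 423 = 1692
  O=O: 4 × 484 = 1936
  Σ(broken) = 4790 kJ
Bonds formed (products):
  C=O: 6 × 828 = 4968
  O-H: 4 × 474 = 1896
  Σ(formed) = 6864 kJ
ΔH = Σ(broken) − Σ(formed) = 4790 − 6864 = −2074 kJ

ΔH ≈ −2074 kJ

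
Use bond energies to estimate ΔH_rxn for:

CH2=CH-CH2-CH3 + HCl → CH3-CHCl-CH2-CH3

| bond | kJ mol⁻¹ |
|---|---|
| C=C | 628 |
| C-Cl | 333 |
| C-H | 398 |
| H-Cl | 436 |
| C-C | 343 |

Bonds broken (reactants):
  C-C: 2 × 343 = 686
  C-H: 8 × 398 = 3184
  C=C: 1 × 628 = 628
  H-Cl: 1 × 436 = 436
  Σ(broken) = 4934 kJ
Bonds formed (products):
  C-C: 3 × 343 = 1029
  C-Cl: 1 × 333 = 333
  C-H: 9 × 398 = 3582
  Σ(formed) = 4944 kJ
ΔH = Σ(broken) − Σ(formed) = 4934 − 4944 = −10 kJ

ΔH ≈ −10 kJ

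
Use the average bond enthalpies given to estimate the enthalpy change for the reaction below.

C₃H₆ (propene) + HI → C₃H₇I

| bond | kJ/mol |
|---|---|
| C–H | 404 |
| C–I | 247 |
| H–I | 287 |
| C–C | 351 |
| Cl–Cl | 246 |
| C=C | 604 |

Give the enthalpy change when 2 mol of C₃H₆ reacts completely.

Bonds broken (reactants):
  C–C: 1 × 351 = 351
  C–H: 6 × 404 = 2424
  C=C: 1 × 604 = 604
  H–I: 1 × 287 = 287
  Σ(broken) = 3666 kJ
Bonds formed (products):
  C–C: 2 × 351 = 702
  C–H: 7 × 404 = 2828
  C–I: 1 × 247 = 247
  Σ(formed) = 3777 kJ
ΔH = Σ(broken) − Σ(formed) = 3666 − 3777 = −111 kJ
For 2× the reaction as written: 2 × (−111) = −222 kJ

ΔH = −222 kJ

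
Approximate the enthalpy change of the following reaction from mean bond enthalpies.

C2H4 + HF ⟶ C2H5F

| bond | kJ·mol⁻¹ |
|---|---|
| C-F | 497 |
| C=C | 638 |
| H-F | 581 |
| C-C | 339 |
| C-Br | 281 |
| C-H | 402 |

Bonds broken (reactants):
  C-H: 4 × 402 = 1608
  C=C: 1 × 638 = 638
  H-F: 1 × 581 = 581
  Σ(broken) = 2827 kJ
Bonds formed (products):
  C-C: 1 × 339 = 339
  C-F: 1 × 497 = 497
  C-H: 5 × 402 = 2010
  Σ(formed) = 2846 kJ
ΔH = Σ(broken) − Σ(formed) = 2827 − 2846 = −19 kJ

ΔH ≈ −19 kJ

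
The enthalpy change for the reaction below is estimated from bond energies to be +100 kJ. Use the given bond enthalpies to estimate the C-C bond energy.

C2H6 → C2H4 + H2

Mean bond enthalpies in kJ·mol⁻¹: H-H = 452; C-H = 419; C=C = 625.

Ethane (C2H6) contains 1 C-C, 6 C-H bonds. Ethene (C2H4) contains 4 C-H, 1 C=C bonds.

D(C-C) ≈ 339 kJ/mol

Let D be the C-C bond energy.
Σ(broken) = 1×D + 6×419 = 2514 + D
Σ(formed) = 4×419 + 1×625 + 1×452 = 2753
ΔH = Σ(broken) − Σ(formed) = (2514 + D) − (2753) = −239 + D
Setting this equal to +100 kJ gives D = 339 kJ/mol.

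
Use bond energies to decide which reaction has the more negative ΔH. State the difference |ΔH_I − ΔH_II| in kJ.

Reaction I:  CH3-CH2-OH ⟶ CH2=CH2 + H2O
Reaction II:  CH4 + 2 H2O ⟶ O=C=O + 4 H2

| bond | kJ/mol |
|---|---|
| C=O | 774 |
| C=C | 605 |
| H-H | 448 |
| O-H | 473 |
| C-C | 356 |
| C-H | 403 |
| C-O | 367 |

Reaction I:
  Bonds broken (reactants):
    C-C: 1 × 356 = 356
    C-H: 5 × 403 = 2015
    C-O: 1 × 367 = 367
    O-H: 1 × 473 = 473
    Σ(broken) = 3211 kJ
  Bonds formed (products):
    C-H: 4 × 403 = 1612
    C=C: 1 × 605 = 605
    O-H: 2 × 473 = 946
    Σ(formed) = 3163 kJ
  ΔH_I = 3211 − 3163 = +48 kJ
Reaction II:
  Bonds broken (reactants):
    C-H: 4 × 403 = 1612
    O-H: 4 × 473 = 1892
    Σ(broken) = 3504 kJ
  Bonds formed (products):
    C=O: 2 × 774 = 1548
    H-H: 4 × 448 = 1792
    Σ(formed) = 3340 kJ
  ΔH_II = 3504 − 3340 = +164 kJ
ΔH_I − ΔH_II = −116 kJ, so reaction I has the more negative ΔH; |ΔH_I − ΔH_II| = 116 kJ.

Reaction I, by 116 kJ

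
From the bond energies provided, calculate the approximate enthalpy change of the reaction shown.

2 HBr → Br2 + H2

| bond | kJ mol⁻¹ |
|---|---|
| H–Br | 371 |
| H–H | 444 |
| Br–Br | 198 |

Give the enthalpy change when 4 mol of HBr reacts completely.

Bonds broken (reactants):
  H–Br: 2 × 371 = 742
  Σ(broken) = 742 kJ
Bonds formed (products):
  Br–Br: 1 × 198 = 198
  H–H: 1 × 444 = 444
  Σ(formed) = 642 kJ
ΔH = Σ(broken) − Σ(formed) = 742 − 642 = +100 kJ
For 2× the reaction as written: 2 × (+100) = +200 kJ

ΔH = +200 kJ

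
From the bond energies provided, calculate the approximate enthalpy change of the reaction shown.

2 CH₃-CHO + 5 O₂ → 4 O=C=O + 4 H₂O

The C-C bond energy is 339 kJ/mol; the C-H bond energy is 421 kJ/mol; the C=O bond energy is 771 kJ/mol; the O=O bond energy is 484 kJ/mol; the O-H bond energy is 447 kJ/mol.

ΔH ≈ −1736 kJ

Bonds broken (reactants):
  C-C: 2 × 339 = 678
  C-H: 8 × 421 = 3368
  C=O: 2 × 771 = 1542
  O=O: 5 × 484 = 2420
  Σ(broken) = 8008 kJ
Bonds formed (products):
  C=O: 8 × 771 = 6168
  O-H: 8 × 447 = 3576
  Σ(formed) = 9744 kJ
ΔH = Σ(broken) − Σ(formed) = 8008 − 9744 = −1736 kJ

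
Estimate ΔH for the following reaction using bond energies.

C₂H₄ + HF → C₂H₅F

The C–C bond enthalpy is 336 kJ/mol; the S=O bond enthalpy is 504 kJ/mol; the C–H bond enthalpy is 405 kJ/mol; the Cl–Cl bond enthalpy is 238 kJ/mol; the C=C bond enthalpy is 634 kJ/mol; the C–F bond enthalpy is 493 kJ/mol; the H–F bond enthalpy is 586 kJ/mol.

Bonds broken (reactants):
  C–H: 4 × 405 = 1620
  C=C: 1 × 634 = 634
  H–F: 1 × 586 = 586
  Σ(broken) = 2840 kJ
Bonds formed (products):
  C–C: 1 × 336 = 336
  C–F: 1 × 493 = 493
  C–H: 5 × 405 = 2025
  Σ(formed) = 2854 kJ
ΔH = Σ(broken) − Σ(formed) = 2840 − 2854 = −14 kJ

ΔH ≈ −14 kJ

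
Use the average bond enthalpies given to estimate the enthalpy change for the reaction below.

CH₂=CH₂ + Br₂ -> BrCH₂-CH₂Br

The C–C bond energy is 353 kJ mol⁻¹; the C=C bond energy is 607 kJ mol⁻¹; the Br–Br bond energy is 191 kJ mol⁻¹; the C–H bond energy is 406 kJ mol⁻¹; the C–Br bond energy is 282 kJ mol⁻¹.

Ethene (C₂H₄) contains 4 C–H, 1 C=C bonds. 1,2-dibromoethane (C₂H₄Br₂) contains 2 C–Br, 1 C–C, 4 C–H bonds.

Bonds broken (reactants):
  Br–Br: 1 × 191 = 191
  C–H: 4 × 406 = 1624
  C=C: 1 × 607 = 607
  Σ(broken) = 2422 kJ
Bonds formed (products):
  C–Br: 2 × 282 = 564
  C–C: 1 × 353 = 353
  C–H: 4 × 406 = 1624
  Σ(formed) = 2541 kJ
ΔH = Σ(broken) − Σ(formed) = 2422 − 2541 = −119 kJ

ΔH ≈ −119 kJ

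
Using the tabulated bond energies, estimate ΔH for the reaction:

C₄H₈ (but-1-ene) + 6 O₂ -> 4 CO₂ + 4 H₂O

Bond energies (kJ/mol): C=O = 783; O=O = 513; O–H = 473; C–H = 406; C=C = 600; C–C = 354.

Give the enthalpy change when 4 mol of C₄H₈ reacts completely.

ΔH = −9656 kJ

Bonds broken (reactants):
  C–C: 2 × 354 = 708
  C–H: 8 × 406 = 3248
  C=C: 1 × 600 = 600
  O=O: 6 × 513 = 3078
  Σ(broken) = 7634 kJ
Bonds formed (products):
  C=O: 8 × 783 = 6264
  O–H: 8 × 473 = 3784
  Σ(formed) = 10048 kJ
ΔH = Σ(broken) − Σ(formed) = 7634 − 10048 = −2414 kJ
For 4× the reaction as written: 4 × (−2414) = −9656 kJ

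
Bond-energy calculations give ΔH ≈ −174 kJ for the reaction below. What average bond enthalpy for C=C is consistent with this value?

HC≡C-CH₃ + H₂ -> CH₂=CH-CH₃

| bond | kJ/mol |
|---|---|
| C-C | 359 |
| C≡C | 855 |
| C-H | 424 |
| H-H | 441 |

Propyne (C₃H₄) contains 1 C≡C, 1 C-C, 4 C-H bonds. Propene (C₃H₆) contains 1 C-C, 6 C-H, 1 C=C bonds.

D(C=C) ≈ 622 kJ/mol

Let D be the C=C bond energy.
Σ(broken) = 1×855 + 1×359 + 4×424 + 1×441 = 3351
Σ(formed) = 1×359 + 6×424 + 1×D = 2903 + D
ΔH = Σ(broken) − Σ(formed) = (3351) − (2903 + D) = +448 − D
Setting this equal to −174 kJ gives D = 622 kJ/mol.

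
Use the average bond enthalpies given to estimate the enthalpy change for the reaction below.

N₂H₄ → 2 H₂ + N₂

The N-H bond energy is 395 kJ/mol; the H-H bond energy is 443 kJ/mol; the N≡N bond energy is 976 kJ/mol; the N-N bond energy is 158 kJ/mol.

ΔH ≈ −124 kJ

Bonds broken (reactants):
  N-H: 4 × 395 = 1580
  N-N: 1 × 158 = 158
  Σ(broken) = 1738 kJ
Bonds formed (products):
  H-H: 2 × 443 = 886
  N≡N: 1 × 976 = 976
  Σ(formed) = 1862 kJ
ΔH = Σ(broken) − Σ(formed) = 1738 − 1862 = −124 kJ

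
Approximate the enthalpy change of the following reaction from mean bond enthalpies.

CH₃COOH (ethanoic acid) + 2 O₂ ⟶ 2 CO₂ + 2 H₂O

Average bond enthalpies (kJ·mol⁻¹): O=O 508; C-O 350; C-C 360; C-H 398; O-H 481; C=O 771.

ΔH ≈ −836 kJ

Bonds broken (reactants):
  C-C: 1 × 360 = 360
  C-H: 3 × 398 = 1194
  C-O: 1 × 350 = 350
  C=O: 1 × 771 = 771
  O-H: 1 × 481 = 481
  O=O: 2 × 508 = 1016
  Σ(broken) = 4172 kJ
Bonds formed (products):
  C=O: 4 × 771 = 3084
  O-H: 4 × 481 = 1924
  Σ(formed) = 5008 kJ
ΔH = Σ(broken) − Σ(formed) = 4172 − 5008 = −836 kJ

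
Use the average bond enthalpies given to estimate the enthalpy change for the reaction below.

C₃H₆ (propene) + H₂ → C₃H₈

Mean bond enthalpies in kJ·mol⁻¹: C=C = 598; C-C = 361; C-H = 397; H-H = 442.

Bonds broken (reactants):
  C-C: 1 × 361 = 361
  C-H: 6 × 397 = 2382
  C=C: 1 × 598 = 598
  H-H: 1 × 442 = 442
  Σ(broken) = 3783 kJ
Bonds formed (products):
  C-C: 2 × 361 = 722
  C-H: 8 × 397 = 3176
  Σ(formed) = 3898 kJ
ΔH = Σ(broken) − Σ(formed) = 3783 − 3898 = −115 kJ

ΔH ≈ −115 kJ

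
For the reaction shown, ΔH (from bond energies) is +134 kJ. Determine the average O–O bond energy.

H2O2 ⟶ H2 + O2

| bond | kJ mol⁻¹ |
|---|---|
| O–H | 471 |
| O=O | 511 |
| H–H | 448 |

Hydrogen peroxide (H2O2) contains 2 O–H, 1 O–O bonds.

D(O–O) ≈ 151 kJ/mol

Let D be the O–O bond energy.
Σ(broken) = 2×471 + 1×D = 942 + D
Σ(formed) = 1×448 + 1×511 = 959
ΔH = Σ(broken) − Σ(formed) = (942 + D) − (959) = −17 + D
Setting this equal to +134 kJ gives D = 151 kJ/mol.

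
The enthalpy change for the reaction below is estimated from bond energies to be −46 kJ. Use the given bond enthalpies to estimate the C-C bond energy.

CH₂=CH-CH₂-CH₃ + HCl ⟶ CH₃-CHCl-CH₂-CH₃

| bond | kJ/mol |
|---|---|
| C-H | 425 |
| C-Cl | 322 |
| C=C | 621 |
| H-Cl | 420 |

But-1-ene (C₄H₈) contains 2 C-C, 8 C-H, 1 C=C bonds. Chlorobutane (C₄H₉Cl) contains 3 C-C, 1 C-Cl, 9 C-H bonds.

Let D be the C-C bond energy.
Σ(broken) = 2×D + 8×425 + 1×621 + 1×420 = 4441 + 2D
Σ(formed) = 3×D + 1×322 + 9×425 = 4147 + 3D
ΔH = Σ(broken) − Σ(formed) = (4441 + 2D) − (4147 + 3D) = +294 − D
Setting this equal to −46 kJ gives D = 340 kJ/mol.

D(C-C) ≈ 340 kJ/mol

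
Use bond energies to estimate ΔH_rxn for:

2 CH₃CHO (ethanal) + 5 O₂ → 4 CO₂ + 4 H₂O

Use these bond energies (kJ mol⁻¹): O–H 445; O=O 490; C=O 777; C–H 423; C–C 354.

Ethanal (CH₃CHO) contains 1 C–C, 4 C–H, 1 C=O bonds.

Bonds broken (reactants):
  C–C: 2 × 354 = 708
  C–H: 8 × 423 = 3384
  C=O: 2 × 777 = 1554
  O=O: 5 × 490 = 2450
  Σ(broken) = 8096 kJ
Bonds formed (products):
  C=O: 8 × 777 = 6216
  O–H: 8 × 445 = 3560
  Σ(formed) = 9776 kJ
ΔH = Σ(broken) − Σ(formed) = 8096 − 9776 = −1680 kJ

ΔH ≈ −1680 kJ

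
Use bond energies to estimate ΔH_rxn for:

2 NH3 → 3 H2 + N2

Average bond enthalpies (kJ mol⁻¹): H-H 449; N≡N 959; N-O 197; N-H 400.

ΔH ≈ +94 kJ

Bonds broken (reactants):
  N-H: 6 × 400 = 2400
  Σ(broken) = 2400 kJ
Bonds formed (products):
  H-H: 3 × 449 = 1347
  N≡N: 1 × 959 = 959
  Σ(formed) = 2306 kJ
ΔH = Σ(broken) − Σ(formed) = 2400 − 2306 = +94 kJ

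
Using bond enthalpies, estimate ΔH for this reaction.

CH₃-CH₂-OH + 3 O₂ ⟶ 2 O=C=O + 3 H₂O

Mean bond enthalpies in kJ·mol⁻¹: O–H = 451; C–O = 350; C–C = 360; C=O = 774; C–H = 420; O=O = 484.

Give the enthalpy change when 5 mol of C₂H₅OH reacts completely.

ΔH = −5445 kJ

Bonds broken (reactants):
  C–C: 1 × 360 = 360
  C–H: 5 × 420 = 2100
  C–O: 1 × 350 = 350
  O–H: 1 × 451 = 451
  O=O: 3 × 484 = 1452
  Σ(broken) = 4713 kJ
Bonds formed (products):
  C=O: 4 × 774 = 3096
  O–H: 6 × 451 = 2706
  Σ(formed) = 5802 kJ
ΔH = Σ(broken) − Σ(formed) = 4713 − 5802 = −1089 kJ
For 5× the reaction as written: 5 × (−1089) = −5445 kJ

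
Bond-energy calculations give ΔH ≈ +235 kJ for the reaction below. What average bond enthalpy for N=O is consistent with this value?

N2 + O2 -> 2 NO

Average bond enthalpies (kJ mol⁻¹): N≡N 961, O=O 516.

Let D be the N=O bond energy.
Σ(broken) = 1×961 + 1×516 = 1477
Σ(formed) = 2×D = 2D
ΔH = Σ(broken) − Σ(formed) = (1477) − (2D) = +1477 − 2D
Setting this equal to +235 kJ gives 2D = 1242, so D = 621 kJ/mol.

D(N=O) ≈ 621 kJ/mol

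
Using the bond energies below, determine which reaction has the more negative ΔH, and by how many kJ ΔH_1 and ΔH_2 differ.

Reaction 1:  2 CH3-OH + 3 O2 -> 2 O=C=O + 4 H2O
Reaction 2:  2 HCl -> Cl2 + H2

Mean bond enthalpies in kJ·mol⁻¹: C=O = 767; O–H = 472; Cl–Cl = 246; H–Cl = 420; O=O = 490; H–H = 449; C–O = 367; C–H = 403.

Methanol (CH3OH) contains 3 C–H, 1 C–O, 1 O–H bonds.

Reaction 1, by 1423 kJ

Reaction 1:
  Bonds broken (reactants):
    C–H: 6 × 403 = 2418
    C–O: 2 × 367 = 734
    O–H: 2 × 472 = 944
    O=O: 3 × 490 = 1470
    Σ(broken) = 5566 kJ
  Bonds formed (products):
    C=O: 4 × 767 = 3068
    O–H: 8 × 472 = 3776
    Σ(formed) = 6844 kJ
  ΔH_1 = 5566 − 6844 = −1278 kJ
Reaction 2:
  Bonds broken (reactants):
    H–Cl: 2 × 420 = 840
    Σ(broken) = 840 kJ
  Bonds formed (products):
    Cl–Cl: 1 × 246 = 246
    H–H: 1 × 449 = 449
    Σ(formed) = 695 kJ
  ΔH_2 = 840 − 695 = +145 kJ
ΔH_1 − ΔH_2 = −1423 kJ, so reaction 1 has the more negative ΔH; |ΔH_1 − ΔH_2| = 1423 kJ.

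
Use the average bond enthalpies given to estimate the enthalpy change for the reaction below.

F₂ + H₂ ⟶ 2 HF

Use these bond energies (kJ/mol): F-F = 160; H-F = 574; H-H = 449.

Bonds broken (reactants):
  F-F: 1 × 160 = 160
  H-H: 1 × 449 = 449
  Σ(broken) = 609 kJ
Bonds formed (products):
  H-F: 2 × 574 = 1148
  Σ(formed) = 1148 kJ
ΔH = Σ(broken) − Σ(formed) = 609 − 1148 = −539 kJ

ΔH ≈ −539 kJ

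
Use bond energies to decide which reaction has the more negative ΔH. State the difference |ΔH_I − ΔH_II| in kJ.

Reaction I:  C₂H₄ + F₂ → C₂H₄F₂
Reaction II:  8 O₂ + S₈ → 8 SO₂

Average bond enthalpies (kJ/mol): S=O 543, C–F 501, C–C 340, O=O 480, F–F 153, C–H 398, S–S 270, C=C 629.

Reaction I:
  Bonds broken (reactants):
    C–H: 4 × 398 = 1592
    C=C: 1 × 629 = 629
    F–F: 1 × 153 = 153
    Σ(broken) = 2374 kJ
  Bonds formed (products):
    C–C: 1 × 340 = 340
    C–F: 2 × 501 = 1002
    C–H: 4 × 398 = 1592
    Σ(formed) = 2934 kJ
  ΔH_I = 2374 − 2934 = −560 kJ
Reaction II:
  Bonds broken (reactants):
    O=O: 8 × 480 = 3840
    S–S: 8 × 270 = 2160
    Σ(broken) = 6000 kJ
  Bonds formed (products):
    S=O: 16 × 543 = 8688
    Σ(formed) = 8688 kJ
  ΔH_II = 6000 − 8688 = −2688 kJ
ΔH_I − ΔH_II = +2128 kJ, so reaction II has the more negative ΔH; |ΔH_I − ΔH_II| = 2128 kJ.

Reaction II, by 2128 kJ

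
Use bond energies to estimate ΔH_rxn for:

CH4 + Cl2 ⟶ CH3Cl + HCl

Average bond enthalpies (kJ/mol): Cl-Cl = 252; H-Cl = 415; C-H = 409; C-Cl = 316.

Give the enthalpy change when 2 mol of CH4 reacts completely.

Bonds broken (reactants):
  C-H: 4 × 409 = 1636
  Cl-Cl: 1 × 252 = 252
  Σ(broken) = 1888 kJ
Bonds formed (products):
  C-Cl: 1 × 316 = 316
  C-H: 3 × 409 = 1227
  H-Cl: 1 × 415 = 415
  Σ(formed) = 1958 kJ
ΔH = Σ(broken) − Σ(formed) = 1888 − 1958 = −70 kJ
For 2× the reaction as written: 2 × (−70) = −140 kJ

ΔH = −140 kJ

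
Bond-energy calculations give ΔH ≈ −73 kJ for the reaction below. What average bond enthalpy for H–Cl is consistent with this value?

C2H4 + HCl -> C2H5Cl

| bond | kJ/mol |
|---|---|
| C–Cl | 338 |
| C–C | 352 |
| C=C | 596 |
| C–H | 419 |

Let D be the H–Cl bond energy.
Σ(broken) = 4×419 + 1×596 + 1×D = 2272 + D
Σ(formed) = 1×352 + 1×338 + 5×419 = 2785
ΔH = Σ(broken) − Σ(formed) = (2272 + D) − (2785) = −513 + D
Setting this equal to −73 kJ gives D = 440 kJ/mol.

D(H–Cl) ≈ 440 kJ/mol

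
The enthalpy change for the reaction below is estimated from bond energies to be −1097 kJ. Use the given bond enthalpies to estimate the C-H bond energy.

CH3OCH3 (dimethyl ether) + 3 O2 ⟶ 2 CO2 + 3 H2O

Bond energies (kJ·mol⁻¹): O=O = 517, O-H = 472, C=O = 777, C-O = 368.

D(C-H) ≈ 426 kJ/mol

Let D be the C-H bond energy.
Σ(broken) = 6×D + 2×368 + 3×517 = 2287 + 6D
Σ(formed) = 4×777 + 6×472 = 5940
ΔH = Σ(broken) − Σ(formed) = (2287 + 6D) − (5940) = −3653 + 6D
Setting this equal to −1097 kJ gives 6D = 2556, so D = 426 kJ/mol.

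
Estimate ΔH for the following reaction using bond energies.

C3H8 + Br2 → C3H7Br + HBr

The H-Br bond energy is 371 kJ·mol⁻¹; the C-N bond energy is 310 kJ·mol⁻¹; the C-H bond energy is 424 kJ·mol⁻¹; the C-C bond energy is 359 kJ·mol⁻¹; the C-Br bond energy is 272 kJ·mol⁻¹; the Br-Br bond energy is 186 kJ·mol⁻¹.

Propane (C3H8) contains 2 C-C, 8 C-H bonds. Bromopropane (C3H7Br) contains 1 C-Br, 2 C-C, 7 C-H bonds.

Bonds broken (reactants):
  Br-Br: 1 × 186 = 186
  C-C: 2 × 359 = 718
  C-H: 8 × 424 = 3392
  Σ(broken) = 4296 kJ
Bonds formed (products):
  C-Br: 1 × 272 = 272
  C-C: 2 × 359 = 718
  C-H: 7 × 424 = 2968
  H-Br: 1 × 371 = 371
  Σ(formed) = 4329 kJ
ΔH = Σ(broken) − Σ(formed) = 4296 − 4329 = −33 kJ

ΔH ≈ −33 kJ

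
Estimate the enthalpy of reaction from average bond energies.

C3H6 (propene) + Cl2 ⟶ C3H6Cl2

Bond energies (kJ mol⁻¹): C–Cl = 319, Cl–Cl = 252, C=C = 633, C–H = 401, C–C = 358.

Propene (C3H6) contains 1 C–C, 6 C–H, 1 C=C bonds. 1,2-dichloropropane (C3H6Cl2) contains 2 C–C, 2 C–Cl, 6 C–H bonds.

Bonds broken (reactants):
  C–C: 1 × 358 = 358
  C–H: 6 × 401 = 2406
  C=C: 1 × 633 = 633
  Cl–Cl: 1 × 252 = 252
  Σ(broken) = 3649 kJ
Bonds formed (products):
  C–C: 2 × 358 = 716
  C–Cl: 2 × 319 = 638
  C–H: 6 × 401 = 2406
  Σ(formed) = 3760 kJ
ΔH = Σ(broken) − Σ(formed) = 3649 − 3760 = −111 kJ

ΔH ≈ −111 kJ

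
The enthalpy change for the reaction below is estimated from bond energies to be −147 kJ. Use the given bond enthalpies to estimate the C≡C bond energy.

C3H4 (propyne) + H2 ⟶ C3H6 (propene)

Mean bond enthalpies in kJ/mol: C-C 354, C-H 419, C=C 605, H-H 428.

Let D be the C≡C bond energy.
Σ(broken) = 1×D + 1×354 + 4×419 + 1×428 = 2458 + D
Σ(formed) = 1×354 + 6×419 + 1×605 = 3473
ΔH = Σ(broken) − Σ(formed) = (2458 + D) − (3473) = −1015 + D
Setting this equal to −147 kJ gives D = 868 kJ/mol.

D(C≡C) ≈ 868 kJ/mol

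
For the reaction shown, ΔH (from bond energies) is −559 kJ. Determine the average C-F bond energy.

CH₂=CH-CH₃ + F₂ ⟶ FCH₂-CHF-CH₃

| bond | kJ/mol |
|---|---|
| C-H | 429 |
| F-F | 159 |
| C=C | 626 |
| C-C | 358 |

Let D be the C-F bond energy.
Σ(broken) = 1×358 + 6×429 + 1×626 + 1×159 = 3717
Σ(formed) = 2×358 + 2×D + 6×429 = 3290 + 2D
ΔH = Σ(broken) − Σ(formed) = (3717) − (3290 + 2D) = +427 − 2D
Setting this equal to −559 kJ gives 2D = 986, so D = 493 kJ/mol.

D(C-F) ≈ 493 kJ/mol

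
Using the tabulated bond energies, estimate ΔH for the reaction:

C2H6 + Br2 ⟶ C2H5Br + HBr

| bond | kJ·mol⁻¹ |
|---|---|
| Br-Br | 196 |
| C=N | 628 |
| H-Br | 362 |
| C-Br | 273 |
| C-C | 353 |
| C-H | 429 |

Bonds broken (reactants):
  Br-Br: 1 × 196 = 196
  C-C: 1 × 353 = 353
  C-H: 6 × 429 = 2574
  Σ(broken) = 3123 kJ
Bonds formed (products):
  C-Br: 1 × 273 = 273
  C-C: 1 × 353 = 353
  C-H: 5 × 429 = 2145
  H-Br: 1 × 362 = 362
  Σ(formed) = 3133 kJ
ΔH = Σ(broken) − Σ(formed) = 3123 − 3133 = −10 kJ

ΔH ≈ −10 kJ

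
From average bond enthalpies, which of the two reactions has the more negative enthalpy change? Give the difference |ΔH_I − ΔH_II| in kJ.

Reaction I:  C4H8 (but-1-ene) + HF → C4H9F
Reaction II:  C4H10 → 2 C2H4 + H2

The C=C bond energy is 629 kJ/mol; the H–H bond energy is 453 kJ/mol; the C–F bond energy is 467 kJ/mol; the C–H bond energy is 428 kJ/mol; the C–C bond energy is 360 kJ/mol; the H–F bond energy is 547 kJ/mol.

Reaction I, by 304 kJ

Reaction I:
  Bonds broken (reactants):
    C–C: 2 × 360 = 720
    C–H: 8 × 428 = 3424
    C=C: 1 × 629 = 629
    H–F: 1 × 547 = 547
    Σ(broken) = 5320 kJ
  Bonds formed (products):
    C–C: 3 × 360 = 1080
    C–F: 1 × 467 = 467
    C–H: 9 × 428 = 3852
    Σ(formed) = 5399 kJ
  ΔH_I = 5320 − 5399 = −79 kJ
Reaction II:
  Bonds broken (reactants):
    C–C: 3 × 360 = 1080
    C–H: 10 × 428 = 4280
    Σ(broken) = 5360 kJ
  Bonds formed (products):
    C–H: 8 × 428 = 3424
    C=C: 2 × 629 = 1258
    H–H: 1 × 453 = 453
    Σ(formed) = 5135 kJ
  ΔH_II = 5360 − 5135 = +225 kJ
ΔH_I − ΔH_II = −304 kJ, so reaction I has the more negative ΔH; |ΔH_I − ΔH_II| = 304 kJ.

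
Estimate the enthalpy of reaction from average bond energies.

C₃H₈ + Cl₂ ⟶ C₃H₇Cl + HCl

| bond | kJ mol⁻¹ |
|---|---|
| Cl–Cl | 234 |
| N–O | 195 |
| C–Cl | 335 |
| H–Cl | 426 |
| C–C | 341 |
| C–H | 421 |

Bonds broken (reactants):
  C–C: 2 × 341 = 682
  C–H: 8 × 421 = 3368
  Cl–Cl: 1 × 234 = 234
  Σ(broken) = 4284 kJ
Bonds formed (products):
  C–C: 2 × 341 = 682
  C–Cl: 1 × 335 = 335
  C–H: 7 × 421 = 2947
  H–Cl: 1 × 426 = 426
  Σ(formed) = 4390 kJ
ΔH = Σ(broken) − Σ(formed) = 4284 − 4390 = −106 kJ

ΔH ≈ −106 kJ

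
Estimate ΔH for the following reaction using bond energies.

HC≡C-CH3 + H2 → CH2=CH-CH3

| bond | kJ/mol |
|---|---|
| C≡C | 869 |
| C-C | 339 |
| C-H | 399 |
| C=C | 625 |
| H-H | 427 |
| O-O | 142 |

ΔH ≈ −127 kJ

Bonds broken (reactants):
  C≡C: 1 × 869 = 869
  C-C: 1 × 339 = 339
  C-H: 4 × 399 = 1596
  H-H: 1 × 427 = 427
  Σ(broken) = 3231 kJ
Bonds formed (products):
  C-C: 1 × 339 = 339
  C-H: 6 × 399 = 2394
  C=C: 1 × 625 = 625
  Σ(formed) = 3358 kJ
ΔH = Σ(broken) − Σ(formed) = 3231 − 3358 = −127 kJ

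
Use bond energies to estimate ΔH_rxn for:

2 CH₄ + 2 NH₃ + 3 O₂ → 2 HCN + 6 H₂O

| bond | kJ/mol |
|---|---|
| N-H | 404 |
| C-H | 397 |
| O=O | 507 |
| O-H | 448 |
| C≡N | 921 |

ΔH ≈ −891 kJ

Bonds broken (reactants):
  C-H: 8 × 397 = 3176
  N-H: 6 × 404 = 2424
  O=O: 3 × 507 = 1521
  Σ(broken) = 7121 kJ
Bonds formed (products):
  C≡N: 2 × 921 = 1842
  C-H: 2 × 397 = 794
  O-H: 12 × 448 = 5376
  Σ(formed) = 8012 kJ
ΔH = Σ(broken) − Σ(formed) = 7121 − 8012 = −891 kJ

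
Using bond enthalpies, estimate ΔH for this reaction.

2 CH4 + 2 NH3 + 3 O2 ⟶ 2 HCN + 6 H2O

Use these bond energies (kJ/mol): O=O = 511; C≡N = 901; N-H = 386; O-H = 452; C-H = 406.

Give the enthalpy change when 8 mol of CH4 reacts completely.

ΔH = −3764 kJ

Bonds broken (reactants):
  C-H: 8 × 406 = 3248
  N-H: 6 × 386 = 2316
  O=O: 3 × 511 = 1533
  Σ(broken) = 7097 kJ
Bonds formed (products):
  C≡N: 2 × 901 = 1802
  C-H: 2 × 406 = 812
  O-H: 12 × 452 = 5424
  Σ(formed) = 8038 kJ
ΔH = Σ(broken) − Σ(formed) = 7097 − 8038 = −941 kJ
For 4× the reaction as written: 4 × (−941) = −3764 kJ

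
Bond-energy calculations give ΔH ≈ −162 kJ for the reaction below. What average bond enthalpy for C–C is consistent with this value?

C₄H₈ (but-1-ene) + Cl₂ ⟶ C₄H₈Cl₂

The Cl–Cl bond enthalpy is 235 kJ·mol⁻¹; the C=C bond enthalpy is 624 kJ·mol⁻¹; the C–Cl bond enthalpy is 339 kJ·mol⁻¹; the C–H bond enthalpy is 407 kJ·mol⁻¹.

D(C–C) ≈ 343 kJ/mol

Let D be the C–C bond energy.
Σ(broken) = 2×D + 8×407 + 1×624 + 1×235 = 4115 + 2D
Σ(formed) = 3×D + 2×339 + 8×407 = 3934 + 3D
ΔH = Σ(broken) − Σ(formed) = (4115 + 2D) − (3934 + 3D) = +181 − D
Setting this equal to −162 kJ gives D = 343 kJ/mol.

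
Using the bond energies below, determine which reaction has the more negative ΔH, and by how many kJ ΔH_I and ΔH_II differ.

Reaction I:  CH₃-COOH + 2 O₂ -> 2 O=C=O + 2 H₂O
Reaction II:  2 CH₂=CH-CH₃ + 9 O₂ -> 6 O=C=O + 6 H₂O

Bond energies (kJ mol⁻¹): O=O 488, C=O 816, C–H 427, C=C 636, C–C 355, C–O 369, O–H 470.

Reaction I:
  Bonds broken (reactants):
    C–C: 1 × 355 = 355
    C–H: 3 × 427 = 1281
    C–O: 1 × 369 = 369
    C=O: 1 × 816 = 816
    O–H: 1 × 470 = 470
    O=O: 2 × 488 = 976
    Σ(broken) = 4267 kJ
  Bonds formed (products):
    C=O: 4 × 816 = 3264
    O–H: 4 × 470 = 1880
    Σ(formed) = 5144 kJ
  ΔH_I = 4267 − 5144 = −877 kJ
Reaction II:
  Bonds broken (reactants):
    C–C: 2 × 355 = 710
    C–H: 12 × 427 = 5124
    C=C: 2 × 636 = 1272
    O=O: 9 × 488 = 4392
    Σ(broken) = 11498 kJ
  Bonds formed (products):
    C=O: 12 × 816 = 9792
    O–H: 12 × 470 = 5640
    Σ(formed) = 15432 kJ
  ΔH_II = 11498 − 15432 = −3934 kJ
ΔH_I − ΔH_II = +3057 kJ, so reaction II has the more negative ΔH; |ΔH_I − ΔH_II| = 3057 kJ.

Reaction II, by 3057 kJ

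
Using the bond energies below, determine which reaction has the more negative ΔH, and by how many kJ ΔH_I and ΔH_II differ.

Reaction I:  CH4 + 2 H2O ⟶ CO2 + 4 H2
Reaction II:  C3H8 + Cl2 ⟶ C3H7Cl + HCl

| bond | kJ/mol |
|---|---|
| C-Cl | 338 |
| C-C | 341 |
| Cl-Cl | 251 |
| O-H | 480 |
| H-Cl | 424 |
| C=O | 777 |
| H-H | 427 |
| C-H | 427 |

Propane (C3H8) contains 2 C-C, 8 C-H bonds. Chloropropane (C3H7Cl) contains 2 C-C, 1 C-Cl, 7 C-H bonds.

Reaction I:
  Bonds broken (reactants):
    C-H: 4 × 427 = 1708
    O-H: 4 × 480 = 1920
    Σ(broken) = 3628 kJ
  Bonds formed (products):
    C=O: 2 × 777 = 1554
    H-H: 4 × 427 = 1708
    Σ(formed) = 3262 kJ
  ΔH_I = 3628 − 3262 = +366 kJ
Reaction II:
  Bonds broken (reactants):
    C-C: 2 × 341 = 682
    C-H: 8 × 427 = 3416
    Cl-Cl: 1 × 251 = 251
    Σ(broken) = 4349 kJ
  Bonds formed (products):
    C-C: 2 × 341 = 682
    C-Cl: 1 × 338 = 338
    C-H: 7 × 427 = 2989
    H-Cl: 1 × 424 = 424
    Σ(formed) = 4433 kJ
  ΔH_II = 4349 − 4433 = −84 kJ
ΔH_I − ΔH_II = +450 kJ, so reaction II has the more negative ΔH; |ΔH_I − ΔH_II| = 450 kJ.

Reaction II, by 450 kJ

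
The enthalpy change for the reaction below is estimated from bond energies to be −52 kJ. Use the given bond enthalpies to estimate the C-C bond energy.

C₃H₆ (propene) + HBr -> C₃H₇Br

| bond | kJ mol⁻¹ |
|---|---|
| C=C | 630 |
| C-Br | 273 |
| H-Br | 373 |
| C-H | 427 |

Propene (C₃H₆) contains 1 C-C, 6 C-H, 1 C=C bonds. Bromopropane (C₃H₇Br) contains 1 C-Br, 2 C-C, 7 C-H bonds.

D(C-C) ≈ 355 kJ/mol

Let D be the C-C bond energy.
Σ(broken) = 1×D + 6×427 + 1×630 + 1×373 = 3565 + D
Σ(formed) = 1×273 + 2×D + 7×427 = 3262 + 2D
ΔH = Σ(broken) − Σ(formed) = (3565 + D) − (3262 + 2D) = +303 − D
Setting this equal to −52 kJ gives D = 355 kJ/mol.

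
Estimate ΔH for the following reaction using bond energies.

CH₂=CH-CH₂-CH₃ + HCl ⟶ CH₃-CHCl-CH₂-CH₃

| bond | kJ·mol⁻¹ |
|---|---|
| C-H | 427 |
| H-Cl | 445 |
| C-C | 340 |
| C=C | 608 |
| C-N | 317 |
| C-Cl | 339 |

Bonds broken (reactants):
  C-C: 2 × 340 = 680
  C-H: 8 × 427 = 3416
  C=C: 1 × 608 = 608
  H-Cl: 1 × 445 = 445
  Σ(broken) = 5149 kJ
Bonds formed (products):
  C-C: 3 × 340 = 1020
  C-Cl: 1 × 339 = 339
  C-H: 9 × 427 = 3843
  Σ(formed) = 5202 kJ
ΔH = Σ(broken) − Σ(formed) = 5149 − 5202 = −53 kJ

ΔH ≈ −53 kJ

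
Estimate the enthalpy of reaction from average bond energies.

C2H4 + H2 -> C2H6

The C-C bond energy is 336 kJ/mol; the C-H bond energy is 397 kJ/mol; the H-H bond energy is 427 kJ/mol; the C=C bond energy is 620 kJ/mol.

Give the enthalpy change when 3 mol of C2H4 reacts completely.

Bonds broken (reactants):
  C-H: 4 × 397 = 1588
  C=C: 1 × 620 = 620
  H-H: 1 × 427 = 427
  Σ(broken) = 2635 kJ
Bonds formed (products):
  C-C: 1 × 336 = 336
  C-H: 6 × 397 = 2382
  Σ(formed) = 2718 kJ
ΔH = Σ(broken) − Σ(formed) = 2635 − 2718 = −83 kJ
For 3× the reaction as written: 3 × (−83) = −249 kJ

ΔH = −249 kJ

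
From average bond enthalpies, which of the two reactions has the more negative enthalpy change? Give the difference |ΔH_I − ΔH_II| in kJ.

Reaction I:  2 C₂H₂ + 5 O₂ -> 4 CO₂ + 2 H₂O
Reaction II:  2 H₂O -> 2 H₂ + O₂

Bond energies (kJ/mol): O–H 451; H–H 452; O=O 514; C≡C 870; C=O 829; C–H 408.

Reaction I:
  Bonds broken (reactants):
    C≡C: 2 × 870 = 1740
    C–H: 4 × 408 = 1632
    O=O: 5 × 514 = 2570
    Σ(broken) = 5942 kJ
  Bonds formed (products):
    C=O: 8 × 829 = 6632
    O–H: 4 × 451 = 1804
    Σ(formed) = 8436 kJ
  ΔH_I = 5942 − 8436 = −2494 kJ
Reaction II:
  Bonds broken (reactants):
    O–H: 4 × 451 = 1804
    Σ(broken) = 1804 kJ
  Bonds formed (products):
    H–H: 2 × 452 = 904
    O=O: 1 × 514 = 514
    Σ(formed) = 1418 kJ
  ΔH_II = 1804 − 1418 = +386 kJ
ΔH_I − ΔH_II = −2880 kJ, so reaction I has the more negative ΔH; |ΔH_I − ΔH_II| = 2880 kJ.

Reaction I, by 2880 kJ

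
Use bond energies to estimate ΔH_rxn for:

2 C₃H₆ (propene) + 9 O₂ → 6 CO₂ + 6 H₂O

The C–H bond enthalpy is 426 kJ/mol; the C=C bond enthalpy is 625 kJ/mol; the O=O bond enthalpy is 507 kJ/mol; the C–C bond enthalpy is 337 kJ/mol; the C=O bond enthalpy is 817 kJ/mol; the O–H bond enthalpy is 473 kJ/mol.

Bonds broken (reactants):
  C–C: 2 × 337 = 674
  C–H: 12 × 426 = 5112
  C=C: 2 × 625 = 1250
  O=O: 9 × 507 = 4563
  Σ(broken) = 11599 kJ
Bonds formed (products):
  C=O: 12 × 817 = 9804
  O–H: 12 × 473 = 5676
  Σ(formed) = 15480 kJ
ΔH = Σ(broken) − Σ(formed) = 11599 − 15480 = −3881 kJ

ΔH ≈ −3881 kJ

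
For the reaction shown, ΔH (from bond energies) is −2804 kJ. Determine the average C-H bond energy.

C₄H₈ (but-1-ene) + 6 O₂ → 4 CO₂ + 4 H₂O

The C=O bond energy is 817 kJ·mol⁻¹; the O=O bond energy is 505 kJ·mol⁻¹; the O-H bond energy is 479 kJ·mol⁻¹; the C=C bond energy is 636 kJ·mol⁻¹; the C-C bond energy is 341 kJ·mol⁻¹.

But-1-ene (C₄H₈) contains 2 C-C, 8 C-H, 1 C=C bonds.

D(C-H) ≈ 402 kJ/mol

Let D be the C-H bond energy.
Σ(broken) = 2×341 + 8×D + 1×636 + 6×505 = 4348 + 8D
Σ(formed) = 8×817 + 8×479 = 10368
ΔH = Σ(broken) − Σ(formed) = (4348 + 8D) − (10368) = −6020 + 8D
Setting this equal to −2804 kJ gives 8D = 3216, so D = 402 kJ/mol.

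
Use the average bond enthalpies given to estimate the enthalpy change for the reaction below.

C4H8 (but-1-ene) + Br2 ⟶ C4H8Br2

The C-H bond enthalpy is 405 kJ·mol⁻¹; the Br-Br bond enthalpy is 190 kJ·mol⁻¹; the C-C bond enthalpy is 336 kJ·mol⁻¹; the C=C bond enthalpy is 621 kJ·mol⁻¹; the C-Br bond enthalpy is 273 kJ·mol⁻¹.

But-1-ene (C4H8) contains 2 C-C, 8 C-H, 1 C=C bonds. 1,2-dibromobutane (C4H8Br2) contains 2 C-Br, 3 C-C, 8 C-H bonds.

ΔH ≈ −71 kJ

Bonds broken (reactants):
  Br-Br: 1 × 190 = 190
  C-C: 2 × 336 = 672
  C-H: 8 × 405 = 3240
  C=C: 1 × 621 = 621
  Σ(broken) = 4723 kJ
Bonds formed (products):
  C-Br: 2 × 273 = 546
  C-C: 3 × 336 = 1008
  C-H: 8 × 405 = 3240
  Σ(formed) = 4794 kJ
ΔH = Σ(broken) − Σ(formed) = 4723 − 4794 = −71 kJ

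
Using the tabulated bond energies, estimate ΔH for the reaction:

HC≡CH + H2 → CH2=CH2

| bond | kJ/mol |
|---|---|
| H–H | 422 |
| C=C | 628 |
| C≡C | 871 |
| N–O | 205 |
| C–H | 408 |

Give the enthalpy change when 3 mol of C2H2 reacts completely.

ΔH = −453 kJ

Bonds broken (reactants):
  C≡C: 1 × 871 = 871
  C–H: 2 × 408 = 816
  H–H: 1 × 422 = 422
  Σ(broken) = 2109 kJ
Bonds formed (products):
  C–H: 4 × 408 = 1632
  C=C: 1 × 628 = 628
  Σ(formed) = 2260 kJ
ΔH = Σ(broken) − Σ(formed) = 2109 − 2260 = −151 kJ
For 3× the reaction as written: 3 × (−151) = −453 kJ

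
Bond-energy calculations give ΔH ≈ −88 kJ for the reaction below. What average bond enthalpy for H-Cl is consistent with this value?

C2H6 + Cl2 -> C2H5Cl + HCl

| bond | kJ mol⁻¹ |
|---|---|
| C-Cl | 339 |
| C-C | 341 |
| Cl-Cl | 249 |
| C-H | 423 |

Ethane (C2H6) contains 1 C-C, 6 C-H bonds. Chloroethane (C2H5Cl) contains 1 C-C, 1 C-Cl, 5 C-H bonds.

D(H-Cl) ≈ 421 kJ/mol

Let D be the H-Cl bond energy.
Σ(broken) = 1×341 + 6×423 + 1×249 = 3128
Σ(formed) = 1×341 + 1×339 + 5×423 + 1×D = 2795 + D
ΔH = Σ(broken) − Σ(formed) = (3128) − (2795 + D) = +333 − D
Setting this equal to −88 kJ gives D = 421 kJ/mol.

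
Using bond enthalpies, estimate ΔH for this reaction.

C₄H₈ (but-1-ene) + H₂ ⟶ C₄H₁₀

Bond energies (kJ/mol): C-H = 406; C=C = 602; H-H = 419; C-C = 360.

Bonds broken (reactants):
  C-C: 2 × 360 = 720
  C-H: 8 × 406 = 3248
  C=C: 1 × 602 = 602
  H-H: 1 × 419 = 419
  Σ(broken) = 4989 kJ
Bonds formed (products):
  C-C: 3 × 360 = 1080
  C-H: 10 × 406 = 4060
  Σ(formed) = 5140 kJ
ΔH = Σ(broken) − Σ(formed) = 4989 − 5140 = −151 kJ

ΔH ≈ −151 kJ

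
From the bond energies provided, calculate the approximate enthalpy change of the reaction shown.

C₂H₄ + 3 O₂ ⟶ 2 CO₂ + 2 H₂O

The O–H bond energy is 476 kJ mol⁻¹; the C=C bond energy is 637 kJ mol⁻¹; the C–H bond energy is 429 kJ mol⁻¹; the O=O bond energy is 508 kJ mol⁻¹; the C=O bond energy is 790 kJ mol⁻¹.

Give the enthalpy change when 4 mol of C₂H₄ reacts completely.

Bonds broken (reactants):
  C–H: 4 × 429 = 1716
  C=C: 1 × 637 = 637
  O=O: 3 × 508 = 1524
  Σ(broken) = 3877 kJ
Bonds formed (products):
  C=O: 4 × 790 = 3160
  O–H: 4 × 476 = 1904
  Σ(formed) = 5064 kJ
ΔH = Σ(broken) − Σ(formed) = 3877 − 5064 = −1187 kJ
For 4× the reaction as written: 4 × (−1187) = −4748 kJ

ΔH = −4748 kJ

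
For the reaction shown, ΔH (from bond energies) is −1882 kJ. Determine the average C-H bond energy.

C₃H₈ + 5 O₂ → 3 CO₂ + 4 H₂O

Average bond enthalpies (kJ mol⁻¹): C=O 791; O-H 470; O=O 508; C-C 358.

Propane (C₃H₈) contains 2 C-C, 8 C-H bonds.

Let D be the C-H bond energy.
Σ(broken) = 2×358 + 8×D + 5×508 = 3256 + 8D
Σ(formed) = 6×791 + 8×470 = 8506
ΔH = Σ(broken) − Σ(formed) = (3256 + 8D) − (8506) = −5250 + 8D
Setting this equal to −1882 kJ gives 8D = 3368, so D = 421 kJ/mol.

D(C-H) ≈ 421 kJ/mol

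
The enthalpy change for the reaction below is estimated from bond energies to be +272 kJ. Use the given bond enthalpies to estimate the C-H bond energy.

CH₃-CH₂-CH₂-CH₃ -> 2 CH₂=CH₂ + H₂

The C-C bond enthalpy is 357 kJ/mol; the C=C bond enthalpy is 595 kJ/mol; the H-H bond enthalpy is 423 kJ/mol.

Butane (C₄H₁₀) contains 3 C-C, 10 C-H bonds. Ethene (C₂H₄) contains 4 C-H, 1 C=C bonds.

Let D be the C-H bond energy.
Σ(broken) = 3×357 + 10×D = 1071 + 10D
Σ(formed) = 8×D + 2×595 + 1×423 = 1613 + 8D
ΔH = Σ(broken) − Σ(formed) = (1071 + 10D) − (1613 + 8D) = −542 + 2D
Setting this equal to +272 kJ gives 2D = 814, so D = 407 kJ/mol.

D(C-H) ≈ 407 kJ/mol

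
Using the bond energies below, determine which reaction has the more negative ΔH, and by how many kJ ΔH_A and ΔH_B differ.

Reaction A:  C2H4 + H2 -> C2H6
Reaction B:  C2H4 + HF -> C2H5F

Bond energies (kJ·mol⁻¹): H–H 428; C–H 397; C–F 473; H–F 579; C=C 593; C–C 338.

Reaction A:
  Bonds broken (reactants):
    C–H: 4 × 397 = 1588
    C=C: 1 × 593 = 593
    H–H: 1 × 428 = 428
    Σ(broken) = 2609 kJ
  Bonds formed (products):
    C–C: 1 × 338 = 338
    C–H: 6 × 397 = 2382
    Σ(formed) = 2720 kJ
  ΔH_A = 2609 − 2720 = −111 kJ
Reaction B:
  Bonds broken (reactants):
    C–H: 4 × 397 = 1588
    C=C: 1 × 593 = 593
    H–F: 1 × 579 = 579
    Σ(broken) = 2760 kJ
  Bonds formed (products):
    C–C: 1 × 338 = 338
    C–F: 1 × 473 = 473
    C–H: 5 × 397 = 1985
    Σ(formed) = 2796 kJ
  ΔH_B = 2760 − 2796 = −36 kJ
ΔH_A − ΔH_B = −75 kJ, so reaction A has the more negative ΔH; |ΔH_A − ΔH_B| = 75 kJ.

Reaction A, by 75 kJ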